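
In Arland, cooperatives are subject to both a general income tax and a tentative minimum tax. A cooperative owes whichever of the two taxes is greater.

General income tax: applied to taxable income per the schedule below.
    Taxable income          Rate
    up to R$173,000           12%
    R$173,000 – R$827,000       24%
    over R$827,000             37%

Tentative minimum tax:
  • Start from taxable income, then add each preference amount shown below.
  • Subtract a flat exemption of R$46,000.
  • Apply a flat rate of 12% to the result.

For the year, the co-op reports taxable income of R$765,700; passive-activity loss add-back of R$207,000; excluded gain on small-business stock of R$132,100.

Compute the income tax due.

General income tax:
  R$173,000 × 12% = R$20,760
  R$592,700 × 24% = R$142,248
  → R$163,008

Tentative minimum tax:
  Adjusted income: R$765,700 + R$207,000 + R$132,100 = R$1,104,800
  Less exemption R$46,000 → base R$1,058,800
  R$1,058,800 × 12% = R$127,056

R$163,008 > R$127,056, so the general income tax governs.

R$163,008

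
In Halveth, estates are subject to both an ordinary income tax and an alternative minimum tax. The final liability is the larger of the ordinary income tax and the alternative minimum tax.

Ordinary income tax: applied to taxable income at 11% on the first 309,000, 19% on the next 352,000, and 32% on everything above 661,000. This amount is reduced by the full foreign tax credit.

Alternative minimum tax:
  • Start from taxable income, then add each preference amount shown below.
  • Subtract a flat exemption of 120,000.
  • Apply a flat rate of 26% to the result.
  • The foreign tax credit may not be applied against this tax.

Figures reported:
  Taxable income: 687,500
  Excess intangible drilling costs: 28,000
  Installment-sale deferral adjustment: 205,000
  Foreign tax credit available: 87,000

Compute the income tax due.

208,130

Alternative minimum tax:
  Adjusted income: 687,500 + 28,000 + 205,000 = 920,500
  Less exemption 120,000 → base 800,500
  800,500 × 26% = 208,130

Ordinary income tax:
  309,000 × 11% = 33,990
  352,000 × 19% = 66,880
  26,500 × 32% = 8,480
  → 109,350
  Less foreign tax credit 87,000 → 22,350

208,130 > 22,350, so the alternative minimum tax is the binding amount.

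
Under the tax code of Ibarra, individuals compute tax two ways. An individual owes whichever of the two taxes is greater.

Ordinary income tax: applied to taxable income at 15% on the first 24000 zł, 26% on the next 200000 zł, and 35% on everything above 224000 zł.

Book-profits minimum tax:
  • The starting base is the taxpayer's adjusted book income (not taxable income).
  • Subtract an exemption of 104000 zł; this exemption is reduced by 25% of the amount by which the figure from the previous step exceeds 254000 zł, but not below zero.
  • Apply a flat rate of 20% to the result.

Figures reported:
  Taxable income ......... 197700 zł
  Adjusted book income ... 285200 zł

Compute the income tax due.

Ordinary income tax:
  24000 zł × 15% = 3600 zł
  173700 zł × 26% = 45162 zł
  → 48762 zł

Book-profits minimum tax:
  Base (adjusted book income): 285200 zł
  Exemption: 104000 zł − 25% × (285200 zł − 254000 zł) = 104000 zł − 7800 zł = 96200 zł
  Base: 285200 zł − 96200 zł = 189000 zł
  189000 zł × 20% = 37800 zł

48762 zł > 37800 zł, so the ordinary income tax governs.

48762 zł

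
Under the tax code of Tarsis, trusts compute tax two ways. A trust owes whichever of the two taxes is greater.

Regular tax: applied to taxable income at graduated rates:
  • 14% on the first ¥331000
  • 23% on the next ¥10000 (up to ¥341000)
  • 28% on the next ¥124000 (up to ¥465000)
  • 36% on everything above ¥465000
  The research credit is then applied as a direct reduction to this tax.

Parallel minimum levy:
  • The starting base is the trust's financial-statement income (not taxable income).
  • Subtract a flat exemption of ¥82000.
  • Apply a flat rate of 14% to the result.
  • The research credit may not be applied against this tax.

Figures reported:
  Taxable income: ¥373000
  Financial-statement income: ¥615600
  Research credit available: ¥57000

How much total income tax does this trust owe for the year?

¥74704

Parallel minimum levy:
  Base (financial-statement income): ¥615600
  Less exemption ¥82000 → base ¥533600
  ¥533600 × 14% = ¥74704

Regular tax:
  ¥331000 × 14% = ¥46340
  ¥10000 × 23% = ¥2300
  ¥32000 × 28% = ¥8960
  → ¥57600
  Less research credit ¥57000 → ¥600

¥74704 > ¥600, so the parallel minimum levy is the binding amount.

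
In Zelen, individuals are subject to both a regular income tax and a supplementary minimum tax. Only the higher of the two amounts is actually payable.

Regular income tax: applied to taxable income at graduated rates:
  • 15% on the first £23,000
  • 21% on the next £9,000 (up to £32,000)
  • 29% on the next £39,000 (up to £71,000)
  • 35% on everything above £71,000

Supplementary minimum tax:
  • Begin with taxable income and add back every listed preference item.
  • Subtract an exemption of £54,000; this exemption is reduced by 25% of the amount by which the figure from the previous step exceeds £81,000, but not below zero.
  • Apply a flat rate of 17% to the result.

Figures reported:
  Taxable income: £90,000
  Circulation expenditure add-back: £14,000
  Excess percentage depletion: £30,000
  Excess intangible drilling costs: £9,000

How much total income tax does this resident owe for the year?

Supplementary minimum tax:
  Adjusted income: £90,000 + £14,000 + £30,000 + £9,000 = £143,000
  Exemption: £54,000 − 25% × (£143,000 − £81,000) = £54,000 − £15,500 = £38,500
  Base: £143,000 − £38,500 = £104,500
  £104,500 × 17% = £17,765

Regular income tax:
  £23,000 × 15% = £3,450
  £9,000 × 21% = £1,890
  £39,000 × 29% = £11,310
  £19,000 × 35% = £6,650
  → £23,300

£23,300 > £17,765, so the regular income tax governs.

£23,300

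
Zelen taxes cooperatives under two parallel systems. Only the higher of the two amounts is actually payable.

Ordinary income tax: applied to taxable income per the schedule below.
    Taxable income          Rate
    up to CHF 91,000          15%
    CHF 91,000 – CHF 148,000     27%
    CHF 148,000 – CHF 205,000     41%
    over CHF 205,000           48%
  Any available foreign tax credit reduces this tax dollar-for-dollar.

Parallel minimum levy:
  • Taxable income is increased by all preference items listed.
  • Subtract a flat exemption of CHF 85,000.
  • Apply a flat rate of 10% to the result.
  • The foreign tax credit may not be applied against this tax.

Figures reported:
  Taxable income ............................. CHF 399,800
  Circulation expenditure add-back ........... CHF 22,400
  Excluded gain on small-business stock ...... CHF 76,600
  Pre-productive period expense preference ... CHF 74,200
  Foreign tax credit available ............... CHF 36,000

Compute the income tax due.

CHF 109,914

Ordinary income tax:
  CHF 91,000 × 15% = CHF 13,650
  CHF 57,000 × 27% = CHF 15,390
  CHF 57,000 × 41% = CHF 23,370
  CHF 194,800 × 48% = CHF 93,504
  → CHF 145,914
  Less foreign tax credit CHF 36,000 → CHF 109,914

Parallel minimum levy:
  Adjusted income: CHF 399,800 + CHF 22,400 + CHF 76,600 + CHF 74,200 = CHF 573,000
  Less exemption CHF 85,000 → base CHF 488,000
  CHF 488,000 × 10% = CHF 48,800

CHF 109,914 > CHF 48,800, so the ordinary income tax governs.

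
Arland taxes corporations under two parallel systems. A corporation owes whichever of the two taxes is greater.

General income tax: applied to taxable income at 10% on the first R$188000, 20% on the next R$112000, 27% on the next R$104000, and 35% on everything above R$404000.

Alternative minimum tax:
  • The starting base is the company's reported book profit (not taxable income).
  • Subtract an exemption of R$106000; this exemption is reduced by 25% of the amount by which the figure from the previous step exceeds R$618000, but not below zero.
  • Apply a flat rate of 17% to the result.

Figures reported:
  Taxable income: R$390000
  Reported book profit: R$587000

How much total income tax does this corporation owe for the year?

R$81770

General income tax:
  R$188000 × 10% = R$18800
  R$112000 × 20% = R$22400
  R$90000 × 27% = R$24300
  → R$65500

Alternative minimum tax:
  Base (reported book profit): R$587000
  Exemption: R$587000 ≤ R$618000, so full R$106000 applies
  Base: R$587000 − R$106000 = R$481000
  R$481000 × 17% = R$81770

R$81770 > R$65500, so the alternative minimum tax is the binding amount.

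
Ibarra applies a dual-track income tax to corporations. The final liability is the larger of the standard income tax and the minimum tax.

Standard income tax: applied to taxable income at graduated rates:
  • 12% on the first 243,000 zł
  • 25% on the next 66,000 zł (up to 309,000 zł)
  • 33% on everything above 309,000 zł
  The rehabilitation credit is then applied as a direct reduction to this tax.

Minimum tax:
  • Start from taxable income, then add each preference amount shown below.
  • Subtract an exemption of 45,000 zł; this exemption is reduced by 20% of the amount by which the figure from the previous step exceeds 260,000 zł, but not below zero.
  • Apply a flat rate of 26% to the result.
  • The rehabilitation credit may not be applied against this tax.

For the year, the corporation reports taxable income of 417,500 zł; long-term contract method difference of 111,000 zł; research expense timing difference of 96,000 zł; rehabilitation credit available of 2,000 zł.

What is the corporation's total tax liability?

Minimum tax:
  Adjusted income: 417,500 zł + 111,000 zł + 96,000 zł = 624,500 zł
  Exemption: 20% × (624,500 zł − 260,000 zł) = 72,900 zł ≥ 45,000 zł, so the exemption is fully phased out
  Base: 624,500 zł − 0 zł = 624,500 zł
  624,500 zł × 26% = 162,370 zł

Standard income tax:
  243,000 zł × 12% = 29,160 zł
  66,000 zł × 25% = 16,500 zł
  108,500 zł × 33% = 35,805 zł
  → 81,465 zł
  Less rehabilitation credit 2,000 zł → 79,465 zł

162,370 zł > 79,465 zł, so the minimum tax is the binding amount.

162,370 zł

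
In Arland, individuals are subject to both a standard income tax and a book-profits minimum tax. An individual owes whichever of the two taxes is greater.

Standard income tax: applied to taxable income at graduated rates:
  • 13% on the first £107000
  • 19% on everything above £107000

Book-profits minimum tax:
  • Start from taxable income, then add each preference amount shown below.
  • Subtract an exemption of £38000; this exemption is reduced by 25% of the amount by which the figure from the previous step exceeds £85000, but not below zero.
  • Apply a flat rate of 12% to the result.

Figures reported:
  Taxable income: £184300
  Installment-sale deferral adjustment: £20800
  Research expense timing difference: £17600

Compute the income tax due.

Standard income tax:
  £107000 × 13% = £13910
  £77300 × 19% = £14687
  → £28597

Book-profits minimum tax:
  Adjusted income: £184300 + £20800 + £17600 = £222700
  Exemption: £38000 − 25% × (£222700 − £85000) = £38000 − £34425 = £3575
  Base: £222700 − £3575 = £219125
  £219125 × 12% = £26295

£28597 > £26295, so the standard income tax governs.

£28597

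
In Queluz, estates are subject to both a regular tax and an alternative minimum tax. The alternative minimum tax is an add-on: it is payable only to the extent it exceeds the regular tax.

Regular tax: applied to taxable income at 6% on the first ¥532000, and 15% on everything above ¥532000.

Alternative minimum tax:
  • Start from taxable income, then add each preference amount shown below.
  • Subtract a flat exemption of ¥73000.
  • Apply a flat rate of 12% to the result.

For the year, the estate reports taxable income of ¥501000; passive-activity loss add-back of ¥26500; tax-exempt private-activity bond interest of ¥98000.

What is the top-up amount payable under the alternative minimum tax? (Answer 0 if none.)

¥36240

Alternative minimum tax:
  Adjusted income: ¥501000 + ¥26500 + ¥98000 = ¥625500
  Less exemption ¥73000 → base ¥552500
  ¥552500 × 12% = ¥66300

Regular tax:
  ¥501000 × 6% = ¥30060

Excess of alternative minimum tax over regular tax: ¥66300 − ¥30060 = ¥36240.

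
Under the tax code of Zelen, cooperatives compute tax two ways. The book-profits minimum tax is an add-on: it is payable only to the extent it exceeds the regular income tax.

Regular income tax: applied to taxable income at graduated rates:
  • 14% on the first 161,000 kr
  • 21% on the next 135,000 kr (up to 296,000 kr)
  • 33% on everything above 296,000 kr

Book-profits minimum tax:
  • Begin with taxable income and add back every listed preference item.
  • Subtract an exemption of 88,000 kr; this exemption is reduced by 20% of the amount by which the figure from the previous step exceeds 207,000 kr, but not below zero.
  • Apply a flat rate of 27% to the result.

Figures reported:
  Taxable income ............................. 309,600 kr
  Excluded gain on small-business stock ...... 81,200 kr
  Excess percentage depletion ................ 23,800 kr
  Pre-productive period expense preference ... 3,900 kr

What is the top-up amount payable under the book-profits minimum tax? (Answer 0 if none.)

Book-profits minimum tax:
  Adjusted income: 309,600 kr + 81,200 kr + 23,800 kr + 3,900 kr = 418,500 kr
  Exemption: 88,000 kr − 20% × (418,500 kr − 207,000 kr) = 88,000 kr − 42,300 kr = 45,700 kr
  Base: 418,500 kr − 45,700 kr = 372,800 kr
  372,800 kr × 27% = 100,656 kr

Regular income tax:
  161,000 kr × 14% = 22,540 kr
  135,000 kr × 21% = 28,350 kr
  13,600 kr × 33% = 4,488 kr
  → 55,378 kr

Excess of book-profits minimum tax over regular income tax: 100,656 kr − 55,378 kr = 45,278 kr.

45,278 kr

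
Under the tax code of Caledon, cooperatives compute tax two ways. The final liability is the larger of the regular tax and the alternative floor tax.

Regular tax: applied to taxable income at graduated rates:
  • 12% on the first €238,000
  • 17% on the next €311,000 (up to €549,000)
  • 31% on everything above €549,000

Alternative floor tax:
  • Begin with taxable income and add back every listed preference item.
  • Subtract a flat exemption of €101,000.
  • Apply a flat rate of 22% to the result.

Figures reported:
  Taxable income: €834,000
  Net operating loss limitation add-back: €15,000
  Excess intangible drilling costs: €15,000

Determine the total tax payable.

€169,780

Regular tax:
  €238,000 × 12% = €28,560
  €311,000 × 17% = €52,870
  €285,000 × 31% = €88,350
  → €169,780

Alternative floor tax:
  Adjusted income: €834,000 + €15,000 + €15,000 = €864,000
  Less exemption €101,000 → base €763,000
  €763,000 × 22% = €167,860

€169,780 > €167,860, so the regular tax governs.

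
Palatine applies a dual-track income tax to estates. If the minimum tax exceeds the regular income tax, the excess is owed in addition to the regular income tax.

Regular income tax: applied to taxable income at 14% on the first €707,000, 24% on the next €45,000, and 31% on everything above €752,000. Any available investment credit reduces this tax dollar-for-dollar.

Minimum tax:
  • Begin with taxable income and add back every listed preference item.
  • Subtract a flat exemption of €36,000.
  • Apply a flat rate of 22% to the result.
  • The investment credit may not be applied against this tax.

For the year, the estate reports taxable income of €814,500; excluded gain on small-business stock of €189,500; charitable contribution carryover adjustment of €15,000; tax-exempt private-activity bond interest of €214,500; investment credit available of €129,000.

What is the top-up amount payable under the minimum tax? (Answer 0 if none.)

Regular income tax:
  €707,000 × 14% = €98,980
  €45,000 × 24% = €10,800
  €62,500 × 31% = €19,375
  → €129,155
  Less investment credit €129,000 → €155

Minimum tax:
  Adjusted income: €814,500 + €189,500 + €15,000 + €214,500 = €1,233,500
  Less exemption €36,000 → base €1,197,500
  €1,197,500 × 22% = €263,450

Excess of minimum tax over regular income tax: €263,450 − €155 = €263,295.

€263,295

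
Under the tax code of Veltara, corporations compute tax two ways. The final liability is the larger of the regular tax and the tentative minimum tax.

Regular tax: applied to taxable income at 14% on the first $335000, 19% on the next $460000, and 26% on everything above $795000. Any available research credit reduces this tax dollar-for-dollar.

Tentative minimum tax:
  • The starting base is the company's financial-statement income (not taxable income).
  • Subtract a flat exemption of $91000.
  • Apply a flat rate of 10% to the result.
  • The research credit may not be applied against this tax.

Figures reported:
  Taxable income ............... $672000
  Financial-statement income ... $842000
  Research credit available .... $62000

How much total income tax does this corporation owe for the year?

$75100

Tentative minimum tax:
  Base (financial-statement income): $842000
  Less exemption $91000 → base $751000
  $751000 × 10% = $75100

Regular tax:
  $335000 × 14% = $46900
  $337000 × 19% = $64030
  → $110930
  Less research credit $62000 → $48930

$75100 > $48930, so the tentative minimum tax is the binding amount.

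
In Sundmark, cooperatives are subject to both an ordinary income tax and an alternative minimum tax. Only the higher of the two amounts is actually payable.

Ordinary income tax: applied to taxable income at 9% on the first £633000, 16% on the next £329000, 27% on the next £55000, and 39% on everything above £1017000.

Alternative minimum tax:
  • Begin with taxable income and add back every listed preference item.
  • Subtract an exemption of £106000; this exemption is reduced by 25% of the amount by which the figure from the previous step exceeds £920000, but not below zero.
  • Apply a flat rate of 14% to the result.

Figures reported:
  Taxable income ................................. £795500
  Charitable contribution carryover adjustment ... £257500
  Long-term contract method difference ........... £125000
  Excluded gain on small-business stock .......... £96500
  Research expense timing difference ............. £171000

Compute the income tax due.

£202370

Alternative minimum tax:
  Adjusted income: £795500 + £257500 + £125000 + £96500 + £171000 = £1445500
  Exemption: 25% × (£1445500 − £920000) = £131375 ≥ £106000, so the exemption is fully phased out
  Base: £1445500 − £0 = £1445500
  £1445500 × 14% = £202370

Ordinary income tax:
  £633000 × 9% = £56970
  £162500 × 16% = £26000
  → £82970

£202370 > £82970, so the alternative minimum tax is the binding amount.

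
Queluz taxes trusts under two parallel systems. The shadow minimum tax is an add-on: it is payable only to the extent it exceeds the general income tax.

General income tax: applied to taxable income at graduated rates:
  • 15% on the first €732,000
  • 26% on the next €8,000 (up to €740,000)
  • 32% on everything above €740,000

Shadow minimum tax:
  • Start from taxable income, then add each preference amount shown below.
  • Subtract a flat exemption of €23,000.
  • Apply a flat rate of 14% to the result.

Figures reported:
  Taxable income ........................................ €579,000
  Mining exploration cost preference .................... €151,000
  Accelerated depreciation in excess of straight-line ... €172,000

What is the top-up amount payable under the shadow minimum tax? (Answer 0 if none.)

€36,210

General income tax:
  €579,000 × 15% = €86,850

Shadow minimum tax:
  Adjusted income: €579,000 + €151,000 + €172,000 = €902,000
  Less exemption €23,000 → base €879,000
  €879,000 × 14% = €123,060

Excess of shadow minimum tax over general income tax: €123,060 − €86,850 = €36,210.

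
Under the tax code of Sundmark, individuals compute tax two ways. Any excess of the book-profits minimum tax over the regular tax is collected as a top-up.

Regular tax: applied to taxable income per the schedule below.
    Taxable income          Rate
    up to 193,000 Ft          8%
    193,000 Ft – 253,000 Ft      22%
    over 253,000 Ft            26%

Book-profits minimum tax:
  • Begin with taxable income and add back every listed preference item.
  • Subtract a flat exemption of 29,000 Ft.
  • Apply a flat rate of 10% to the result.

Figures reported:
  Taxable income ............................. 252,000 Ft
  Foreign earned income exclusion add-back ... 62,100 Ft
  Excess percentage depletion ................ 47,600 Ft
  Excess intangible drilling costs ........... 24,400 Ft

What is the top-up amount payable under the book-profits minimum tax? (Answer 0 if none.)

7,290 Ft

Regular tax:
  193,000 Ft × 8% = 15,440 Ft
  59,000 Ft × 22% = 12,980 Ft
  → 28,420 Ft

Book-profits minimum tax:
  Adjusted income: 252,000 Ft + 62,100 Ft + 47,600 Ft + 24,400 Ft = 386,100 Ft
  Less exemption 29,000 Ft → base 357,100 Ft
  357,100 Ft × 10% = 35,710 Ft

Excess of book-profits minimum tax over regular tax: 35,710 Ft − 28,420 Ft = 7,290 Ft.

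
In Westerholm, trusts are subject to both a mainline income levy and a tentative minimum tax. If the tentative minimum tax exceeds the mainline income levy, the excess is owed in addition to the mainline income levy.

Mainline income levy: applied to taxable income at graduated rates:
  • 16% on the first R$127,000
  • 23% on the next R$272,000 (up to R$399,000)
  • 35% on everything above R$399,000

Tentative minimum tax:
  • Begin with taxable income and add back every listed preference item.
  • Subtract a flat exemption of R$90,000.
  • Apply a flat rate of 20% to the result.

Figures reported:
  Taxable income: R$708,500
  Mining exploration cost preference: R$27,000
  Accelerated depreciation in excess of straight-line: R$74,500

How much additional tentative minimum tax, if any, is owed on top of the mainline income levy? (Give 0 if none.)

Mainline income levy:
  R$127,000 × 16% = R$20,320
  R$272,000 × 23% = R$62,560
  R$309,500 × 35% = R$108,325
  → R$191,205

Tentative minimum tax:
  Adjusted income: R$708,500 + R$27,000 + R$74,500 = R$810,000
  Less exemption R$90,000 → base R$720,000
  R$720,000 × 20% = R$144,000

R$144,000 ≤ R$191,205, so no add-on is due.

R$0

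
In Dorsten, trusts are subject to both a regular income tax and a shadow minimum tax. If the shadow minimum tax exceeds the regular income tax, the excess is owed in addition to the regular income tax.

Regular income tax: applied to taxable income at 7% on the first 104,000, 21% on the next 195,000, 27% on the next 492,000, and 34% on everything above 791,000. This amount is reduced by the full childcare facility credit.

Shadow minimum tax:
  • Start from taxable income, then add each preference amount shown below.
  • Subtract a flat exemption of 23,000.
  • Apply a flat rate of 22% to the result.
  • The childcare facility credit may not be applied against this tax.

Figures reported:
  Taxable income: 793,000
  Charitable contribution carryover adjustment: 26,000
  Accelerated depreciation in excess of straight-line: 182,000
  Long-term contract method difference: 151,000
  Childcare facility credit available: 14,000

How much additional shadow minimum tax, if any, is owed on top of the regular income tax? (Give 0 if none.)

Shadow minimum tax:
  Adjusted income: 793,000 + 26,000 + 182,000 + 151,000 = 1,152,000
  Less exemption 23,000 → base 1,129,000
  1,129,000 × 22% = 248,380

Regular income tax:
  104,000 × 7% = 7,280
  195,000 × 21% = 40,950
  492,000 × 27% = 132,840
  2,000 × 34% = 680
  → 181,750
  Less childcare facility credit 14,000 → 167,750

Excess of shadow minimum tax over regular income tax: 248,380 − 167,750 = 80,630.

80,630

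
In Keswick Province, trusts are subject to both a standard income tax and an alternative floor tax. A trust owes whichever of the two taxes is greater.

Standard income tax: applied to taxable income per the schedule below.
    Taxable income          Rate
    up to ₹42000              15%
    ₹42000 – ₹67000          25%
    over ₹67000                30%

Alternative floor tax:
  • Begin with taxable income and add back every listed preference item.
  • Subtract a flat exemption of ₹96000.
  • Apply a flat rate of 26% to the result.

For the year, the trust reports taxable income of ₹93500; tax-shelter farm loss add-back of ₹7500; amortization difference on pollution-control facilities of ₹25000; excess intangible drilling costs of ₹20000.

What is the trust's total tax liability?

₹20500

Alternative floor tax:
  Adjusted income: ₹93500 + ₹7500 + ₹25000 + ₹20000 = ₹146000
  Less exemption ₹96000 → base ₹50000
  ₹50000 × 26% = ₹13000

Standard income tax:
  ₹42000 × 15% = ₹6300
  ₹25000 × 25% = ₹6250
  ₹26500 × 30% = ₹7950
  → ₹20500

₹20500 > ₹13000, so the standard income tax governs.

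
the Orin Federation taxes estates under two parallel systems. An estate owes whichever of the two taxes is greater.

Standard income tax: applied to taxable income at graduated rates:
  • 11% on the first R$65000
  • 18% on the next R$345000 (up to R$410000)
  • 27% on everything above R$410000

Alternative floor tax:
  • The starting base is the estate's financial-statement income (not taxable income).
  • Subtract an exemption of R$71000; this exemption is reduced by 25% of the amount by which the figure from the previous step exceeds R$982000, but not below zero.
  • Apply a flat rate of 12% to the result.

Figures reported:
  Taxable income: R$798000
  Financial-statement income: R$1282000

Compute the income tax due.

Standard income tax:
  R$65000 × 11% = R$7150
  R$345000 × 18% = R$62100
  R$388000 × 27% = R$104760
  → R$174010

Alternative floor tax:
  Base (financial-statement income): R$1282000
  Exemption: 25% × (R$1282000 − R$982000) = R$75000 ≥ R$71000, so the exemption is fully phased out
  Base: R$1282000 − R$0 = R$1282000
  R$1282000 × 12% = R$153840

R$174010 > R$153840, so the standard income tax governs.

R$174010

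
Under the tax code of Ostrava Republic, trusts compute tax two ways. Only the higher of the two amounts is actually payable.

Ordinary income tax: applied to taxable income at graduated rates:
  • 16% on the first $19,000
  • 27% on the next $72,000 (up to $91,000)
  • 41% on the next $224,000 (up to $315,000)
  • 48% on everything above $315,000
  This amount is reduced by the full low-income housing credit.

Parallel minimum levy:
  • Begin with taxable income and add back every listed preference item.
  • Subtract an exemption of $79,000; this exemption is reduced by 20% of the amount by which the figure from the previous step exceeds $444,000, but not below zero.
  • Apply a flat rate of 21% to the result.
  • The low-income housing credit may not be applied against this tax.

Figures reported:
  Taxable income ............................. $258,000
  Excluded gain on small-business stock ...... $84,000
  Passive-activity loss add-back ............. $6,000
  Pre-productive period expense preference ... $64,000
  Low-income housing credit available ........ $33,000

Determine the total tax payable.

$69,930

Parallel minimum levy:
  Adjusted income: $258,000 + $84,000 + $6,000 + $64,000 = $412,000
  Exemption: $412,000 ≤ $444,000, so full $79,000 applies
  Base: $412,000 − $79,000 = $333,000
  $333,000 × 21% = $69,930

Ordinary income tax:
  $19,000 × 16% = $3,040
  $72,000 × 27% = $19,440
  $167,000 × 41% = $68,470
  → $90,950
  Less low-income housing credit $33,000 → $57,950

$69,930 > $57,950, so the parallel minimum levy is the binding amount.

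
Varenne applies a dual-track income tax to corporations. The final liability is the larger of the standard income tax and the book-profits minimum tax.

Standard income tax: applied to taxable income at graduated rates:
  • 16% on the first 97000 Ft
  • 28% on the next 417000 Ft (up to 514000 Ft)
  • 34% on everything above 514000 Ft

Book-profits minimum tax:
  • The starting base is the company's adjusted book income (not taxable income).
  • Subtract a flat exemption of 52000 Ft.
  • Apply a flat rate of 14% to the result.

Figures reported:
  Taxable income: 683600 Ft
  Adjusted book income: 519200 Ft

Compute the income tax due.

189944 Ft

Book-profits minimum tax:
  Base (adjusted book income): 519200 Ft
  Less exemption 52000 Ft → base 467200 Ft
  467200 Ft × 14% = 65408 Ft

Standard income tax:
  97000 Ft × 16% = 15520 Ft
  417000 Ft × 28% = 116760 Ft
  169600 Ft × 34% = 57664 Ft
  → 189944 Ft

189944 Ft > 65408 Ft, so the standard income tax governs.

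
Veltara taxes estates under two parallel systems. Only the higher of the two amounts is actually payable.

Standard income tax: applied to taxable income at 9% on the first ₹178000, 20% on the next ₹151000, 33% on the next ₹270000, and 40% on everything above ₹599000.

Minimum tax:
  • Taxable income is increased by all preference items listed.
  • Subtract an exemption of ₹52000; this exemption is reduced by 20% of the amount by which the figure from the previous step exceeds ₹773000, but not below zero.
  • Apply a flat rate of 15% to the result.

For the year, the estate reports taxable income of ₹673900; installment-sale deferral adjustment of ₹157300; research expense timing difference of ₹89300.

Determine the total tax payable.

₹165280

Standard income tax:
  ₹178000 × 9% = ₹16020
  ₹151000 × 20% = ₹30200
  ₹270000 × 33% = ₹89100
  ₹74900 × 40% = ₹29960
  → ₹165280

Minimum tax:
  Adjusted income: ₹673900 + ₹157300 + ₹89300 = ₹920500
  Exemption: ₹52000 − 20% × (₹920500 − ₹773000) = ₹52000 − ₹29500 = ₹22500
  Base: ₹920500 − ₹22500 = ₹898000
  ₹898000 × 15% = ₹134700

₹165280 > ₹134700, so the standard income tax governs.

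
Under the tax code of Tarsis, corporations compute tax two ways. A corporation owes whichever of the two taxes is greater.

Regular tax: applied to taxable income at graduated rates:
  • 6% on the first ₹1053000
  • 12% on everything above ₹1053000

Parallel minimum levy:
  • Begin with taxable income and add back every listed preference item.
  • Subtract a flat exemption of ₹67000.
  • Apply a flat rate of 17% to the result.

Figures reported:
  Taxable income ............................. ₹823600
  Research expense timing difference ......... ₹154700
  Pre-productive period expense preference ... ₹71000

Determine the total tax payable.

Regular tax:
  ₹823600 × 6% = ₹49416

Parallel minimum levy:
  Adjusted income: ₹823600 + ₹154700 + ₹71000 = ₹1049300
  Less exemption ₹67000 → base ₹982300
  ₹982300 × 17% = ₹166991

₹166991 > ₹49416, so the parallel minimum levy is the binding amount.

₹166991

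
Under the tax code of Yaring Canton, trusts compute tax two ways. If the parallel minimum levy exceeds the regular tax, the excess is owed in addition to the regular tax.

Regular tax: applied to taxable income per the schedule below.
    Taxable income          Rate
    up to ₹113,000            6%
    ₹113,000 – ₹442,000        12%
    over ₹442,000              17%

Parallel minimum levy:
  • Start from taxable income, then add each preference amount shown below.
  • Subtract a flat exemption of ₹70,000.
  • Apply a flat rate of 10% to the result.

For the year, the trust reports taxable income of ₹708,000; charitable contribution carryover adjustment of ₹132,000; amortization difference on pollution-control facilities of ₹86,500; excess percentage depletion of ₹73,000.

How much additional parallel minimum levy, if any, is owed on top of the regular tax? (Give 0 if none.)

₹1,470

Regular tax:
  ₹113,000 × 6% = ₹6,780
  ₹329,000 × 12% = ₹39,480
  ₹266,000 × 17% = ₹45,220
  → ₹91,480

Parallel minimum levy:
  Adjusted income: ₹708,000 + ₹132,000 + ₹86,500 + ₹73,000 = ₹999,500
  Less exemption ₹70,000 → base ₹929,500
  ₹929,500 × 10% = ₹92,950

Excess of parallel minimum levy over regular tax: ₹92,950 − ₹91,480 = ₹1,470.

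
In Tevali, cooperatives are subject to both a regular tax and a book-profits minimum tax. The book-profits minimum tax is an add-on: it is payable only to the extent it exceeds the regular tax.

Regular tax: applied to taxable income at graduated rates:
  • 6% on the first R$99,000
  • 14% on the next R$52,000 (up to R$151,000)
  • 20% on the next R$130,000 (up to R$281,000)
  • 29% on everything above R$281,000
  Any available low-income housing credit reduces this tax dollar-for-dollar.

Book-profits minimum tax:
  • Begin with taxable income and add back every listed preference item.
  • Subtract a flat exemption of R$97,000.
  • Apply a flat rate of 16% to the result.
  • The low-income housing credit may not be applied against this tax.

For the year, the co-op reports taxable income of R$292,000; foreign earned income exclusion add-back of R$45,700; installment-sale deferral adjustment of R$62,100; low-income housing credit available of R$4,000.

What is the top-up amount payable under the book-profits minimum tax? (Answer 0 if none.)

Regular tax:
  R$99,000 × 6% = R$5,940
  R$52,000 × 14% = R$7,280
  R$130,000 × 20% = R$26,000
  R$11,000 × 29% = R$3,190
  → R$42,410
  Less low-income housing credit R$4,000 → R$38,410

Book-profits minimum tax:
  Adjusted income: R$292,000 + R$45,700 + R$62,100 = R$399,800
  Less exemption R$97,000 → base R$302,800
  R$302,800 × 16% = R$48,448

Excess of book-profits minimum tax over regular tax: R$48,448 − R$38,410 = R$10,038.

R$10,038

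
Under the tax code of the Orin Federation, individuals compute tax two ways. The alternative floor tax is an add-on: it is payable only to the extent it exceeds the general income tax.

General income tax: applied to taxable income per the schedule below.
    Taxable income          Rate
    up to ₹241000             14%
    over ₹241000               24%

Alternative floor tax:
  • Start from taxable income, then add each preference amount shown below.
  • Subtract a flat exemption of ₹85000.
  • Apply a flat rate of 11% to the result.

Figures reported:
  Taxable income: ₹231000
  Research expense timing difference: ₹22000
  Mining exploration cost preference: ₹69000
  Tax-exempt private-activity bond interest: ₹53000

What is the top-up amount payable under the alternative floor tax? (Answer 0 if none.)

₹0

Alternative floor tax:
  Adjusted income: ₹231000 + ₹22000 + ₹69000 + ₹53000 = ₹375000
  Less exemption ₹85000 → base ₹290000
  ₹290000 × 11% = ₹31900

General income tax:
  ₹231000 × 14% = ₹32340

₹31900 ≤ ₹32340, so no add-on is due.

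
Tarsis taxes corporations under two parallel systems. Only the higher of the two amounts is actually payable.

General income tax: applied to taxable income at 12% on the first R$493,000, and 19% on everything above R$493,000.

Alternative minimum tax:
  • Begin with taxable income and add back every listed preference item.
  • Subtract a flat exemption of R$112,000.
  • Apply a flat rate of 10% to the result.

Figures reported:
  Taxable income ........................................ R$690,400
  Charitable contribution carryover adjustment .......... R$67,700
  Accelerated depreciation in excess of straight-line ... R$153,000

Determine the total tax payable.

General income tax:
  R$493,000 × 12% = R$59,160
  R$197,400 × 19% = R$37,506
  → R$96,666

Alternative minimum tax:
  Adjusted income: R$690,400 + R$67,700 + R$153,000 = R$911,100
  Less exemption R$112,000 → base R$799,100
  R$799,100 × 10% = R$79,910

R$96,666 > R$79,910, so the general income tax governs.

R$96,666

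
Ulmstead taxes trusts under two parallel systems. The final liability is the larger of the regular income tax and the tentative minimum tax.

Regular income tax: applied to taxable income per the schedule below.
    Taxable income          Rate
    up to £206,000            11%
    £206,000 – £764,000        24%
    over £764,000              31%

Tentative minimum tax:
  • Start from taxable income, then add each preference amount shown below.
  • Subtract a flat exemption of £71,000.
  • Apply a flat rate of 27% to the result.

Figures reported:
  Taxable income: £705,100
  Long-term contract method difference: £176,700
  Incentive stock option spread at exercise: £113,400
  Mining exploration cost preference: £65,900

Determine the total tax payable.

Tentative minimum tax:
  Adjusted income: £705,100 + £176,700 + £113,400 + £65,900 = £1,061,100
  Less exemption £71,000 → base £990,100
  £990,100 × 27% = £267,327

Regular income tax:
  £206,000 × 11% = £22,660
  £499,100 × 24% = £119,784
  → £142,444

£267,327 > £142,444, so the tentative minimum tax is the binding amount.

£267,327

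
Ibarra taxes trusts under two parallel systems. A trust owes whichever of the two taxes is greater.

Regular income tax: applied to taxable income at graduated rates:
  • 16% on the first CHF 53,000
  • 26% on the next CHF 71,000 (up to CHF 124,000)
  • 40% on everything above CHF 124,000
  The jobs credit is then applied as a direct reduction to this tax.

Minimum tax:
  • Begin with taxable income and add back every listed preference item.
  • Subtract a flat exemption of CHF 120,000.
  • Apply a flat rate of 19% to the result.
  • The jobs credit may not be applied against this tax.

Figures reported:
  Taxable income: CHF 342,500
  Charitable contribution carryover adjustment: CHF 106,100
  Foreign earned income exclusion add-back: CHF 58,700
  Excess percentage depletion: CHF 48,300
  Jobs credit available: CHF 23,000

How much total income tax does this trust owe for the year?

Minimum tax:
  Adjusted income: CHF 342,500 + CHF 106,100 + CHF 58,700 + CHF 48,300 = CHF 555,600
  Less exemption CHF 120,000 → base CHF 435,600
  CHF 435,600 × 19% = CHF 82,764

Regular income tax:
  CHF 53,000 × 16% = CHF 8,480
  CHF 71,000 × 26% = CHF 18,460
  CHF 218,500 × 40% = CHF 87,400
  → CHF 114,340
  Less jobs credit CHF 23,000 → CHF 91,340

CHF 91,340 > CHF 82,764, so the regular income tax governs.

CHF 91,340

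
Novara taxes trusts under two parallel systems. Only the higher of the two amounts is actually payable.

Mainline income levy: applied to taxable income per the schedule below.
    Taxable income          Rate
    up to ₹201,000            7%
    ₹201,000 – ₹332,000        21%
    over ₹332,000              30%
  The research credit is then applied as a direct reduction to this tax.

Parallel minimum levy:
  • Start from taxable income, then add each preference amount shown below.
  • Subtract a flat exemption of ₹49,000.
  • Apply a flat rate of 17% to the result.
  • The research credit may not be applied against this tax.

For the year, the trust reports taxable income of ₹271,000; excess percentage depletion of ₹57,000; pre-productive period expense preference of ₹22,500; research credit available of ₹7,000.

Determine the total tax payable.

₹51,255

Mainline income levy:
  ₹201,000 × 7% = ₹14,070
  ₹70,000 × 21% = ₹14,700
  → ₹28,770
  Less research credit ₹7,000 → ₹21,770

Parallel minimum levy:
  Adjusted income: ₹271,000 + ₹57,000 + ₹22,500 = ₹350,500
  Less exemption ₹49,000 → base ₹301,500
  ₹301,500 × 17% = ₹51,255

₹51,255 > ₹21,770, so the parallel minimum levy is the binding amount.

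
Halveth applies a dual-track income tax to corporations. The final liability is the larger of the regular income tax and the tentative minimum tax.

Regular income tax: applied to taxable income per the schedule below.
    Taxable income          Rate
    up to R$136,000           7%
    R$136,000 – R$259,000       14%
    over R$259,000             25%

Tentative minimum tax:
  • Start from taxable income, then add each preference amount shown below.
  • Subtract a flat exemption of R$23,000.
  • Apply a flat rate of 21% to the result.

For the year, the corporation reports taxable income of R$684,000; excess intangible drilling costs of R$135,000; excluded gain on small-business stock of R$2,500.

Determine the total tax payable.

R$167,685

Tentative minimum tax:
  Adjusted income: R$684,000 + R$135,000 + R$2,500 = R$821,500
  Less exemption R$23,000 → base R$798,500
  R$798,500 × 21% = R$167,685

Regular income tax:
  R$136,000 × 7% = R$9,520
  R$123,000 × 14% = R$17,220
  R$425,000 × 25% = R$106,250
  → R$132,990

R$167,685 > R$132,990, so the tentative minimum tax is the binding amount.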